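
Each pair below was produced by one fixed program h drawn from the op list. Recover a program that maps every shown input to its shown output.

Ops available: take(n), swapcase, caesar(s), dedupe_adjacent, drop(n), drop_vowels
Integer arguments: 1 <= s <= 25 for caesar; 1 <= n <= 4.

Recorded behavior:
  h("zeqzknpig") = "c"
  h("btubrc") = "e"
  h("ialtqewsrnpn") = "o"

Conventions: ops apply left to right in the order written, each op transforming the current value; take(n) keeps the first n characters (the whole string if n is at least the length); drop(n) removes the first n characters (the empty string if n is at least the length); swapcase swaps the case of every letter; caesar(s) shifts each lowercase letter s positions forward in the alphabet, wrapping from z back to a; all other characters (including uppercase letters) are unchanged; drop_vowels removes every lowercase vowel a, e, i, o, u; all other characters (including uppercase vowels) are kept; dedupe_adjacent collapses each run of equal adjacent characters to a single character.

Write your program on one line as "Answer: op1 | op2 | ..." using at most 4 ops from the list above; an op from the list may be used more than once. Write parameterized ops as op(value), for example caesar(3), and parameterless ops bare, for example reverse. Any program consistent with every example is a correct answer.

drop_vowels | take(1) | caesar(6) | caesar(23)

Check, running the answer program on each example:
  "zeqzknpig" -> "zqzknpg" -> "z" -> "f" -> "c"
  "btubrc" -> "btbrc" -> "b" -> "h" -> "e"
  "ialtqewsrnpn" -> "ltqwsrnpn" -> "l" -> "r" -> "o"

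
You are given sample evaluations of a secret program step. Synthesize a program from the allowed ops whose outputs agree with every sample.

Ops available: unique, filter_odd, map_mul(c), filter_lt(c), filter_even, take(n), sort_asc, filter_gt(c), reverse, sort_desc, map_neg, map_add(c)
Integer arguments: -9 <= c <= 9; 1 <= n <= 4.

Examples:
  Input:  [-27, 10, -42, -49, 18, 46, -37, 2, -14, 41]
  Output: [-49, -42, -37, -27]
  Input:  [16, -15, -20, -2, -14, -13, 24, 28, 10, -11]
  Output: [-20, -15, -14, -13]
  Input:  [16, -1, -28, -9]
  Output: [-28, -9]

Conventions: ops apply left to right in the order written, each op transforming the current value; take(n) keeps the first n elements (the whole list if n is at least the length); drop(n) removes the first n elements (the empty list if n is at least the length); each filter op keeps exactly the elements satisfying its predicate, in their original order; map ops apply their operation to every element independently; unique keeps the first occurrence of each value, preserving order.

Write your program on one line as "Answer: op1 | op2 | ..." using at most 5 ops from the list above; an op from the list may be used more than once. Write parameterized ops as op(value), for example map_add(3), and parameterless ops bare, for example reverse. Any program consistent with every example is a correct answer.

filter_lt(-8) | take(4) | sort_desc | reverse

Check, running the answer program on each example:
  [-27, 10, -42, -49, 18, 46, -37, 2, -14, 41] -> [-27, -42, -49, -37, -14] -> [-27, -42, -49, -37] -> [-27, -37, -42, -49] -> [-49, -42, -37, -27]
  [16, -15, -20, -2, -14, -13, 24, 28, 10, -11] -> [-15, -20, -14, -13, -11] -> [-15, -20, -14, -13] -> [-13, -14, -15, -20] -> [-20, -15, -14, -13]
  [16, -1, -28, -9] -> [-28, -9] -> [-28, -9] -> [-9, -28] -> [-28, -9]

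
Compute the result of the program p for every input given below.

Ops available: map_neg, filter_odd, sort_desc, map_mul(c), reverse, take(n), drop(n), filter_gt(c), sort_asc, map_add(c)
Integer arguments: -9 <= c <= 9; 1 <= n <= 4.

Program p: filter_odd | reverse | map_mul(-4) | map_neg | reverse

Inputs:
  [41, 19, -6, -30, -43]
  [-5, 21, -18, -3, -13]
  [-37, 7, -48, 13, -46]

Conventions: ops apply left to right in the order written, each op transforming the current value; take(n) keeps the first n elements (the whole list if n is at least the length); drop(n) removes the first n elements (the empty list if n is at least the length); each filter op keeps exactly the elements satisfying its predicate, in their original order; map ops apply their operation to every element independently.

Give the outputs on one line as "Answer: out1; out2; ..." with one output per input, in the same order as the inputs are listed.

[164, 76, -172]; [-20, 84, -12, -52]; [-148, 28, 52]

Execution, op by op:
  [41, 19, -6, -30, -43] -> [41, 19, -43] -> [-43, 19, 41] -> [172, -76, -164] -> [-172, 76, 164] -> [164, 76, -172]
  [-5, 21, -18, -3, -13] -> [-5, 21, -3, -13] -> [-13, -3, 21, -5] -> [52, 12, -84, 20] -> [-52, -12, 84, -20] -> [-20, 84, -12, -52]
  [-37, 7, -48, 13, -46] -> [-37, 7, 13] -> [13, 7, -37] -> [-52, -28, 148] -> [52, 28, -148] -> [-148, 28, 52]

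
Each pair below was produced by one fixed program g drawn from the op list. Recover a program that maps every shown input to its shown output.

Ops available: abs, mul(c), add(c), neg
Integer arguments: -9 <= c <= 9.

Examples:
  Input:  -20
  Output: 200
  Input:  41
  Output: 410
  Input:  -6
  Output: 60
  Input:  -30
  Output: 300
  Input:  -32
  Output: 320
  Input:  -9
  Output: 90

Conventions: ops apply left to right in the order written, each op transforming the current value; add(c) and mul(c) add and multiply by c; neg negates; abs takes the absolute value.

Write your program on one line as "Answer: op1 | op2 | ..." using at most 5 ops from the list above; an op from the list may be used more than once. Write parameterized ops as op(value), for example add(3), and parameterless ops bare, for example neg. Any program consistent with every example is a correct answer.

abs | mul(-2) | neg | mul(5)

Check, running the answer program on each example:
  -20 -> 20 -> -40 -> 40 -> 200
  41 -> 41 -> -82 -> 82 -> 410
  -6 -> 6 -> -12 -> 12 -> 60
  -30 -> 30 -> -60 -> 60 -> 300
  -32 -> 32 -> -64 -> 64 -> 320
  -9 -> 9 -> -18 -> 18 -> 90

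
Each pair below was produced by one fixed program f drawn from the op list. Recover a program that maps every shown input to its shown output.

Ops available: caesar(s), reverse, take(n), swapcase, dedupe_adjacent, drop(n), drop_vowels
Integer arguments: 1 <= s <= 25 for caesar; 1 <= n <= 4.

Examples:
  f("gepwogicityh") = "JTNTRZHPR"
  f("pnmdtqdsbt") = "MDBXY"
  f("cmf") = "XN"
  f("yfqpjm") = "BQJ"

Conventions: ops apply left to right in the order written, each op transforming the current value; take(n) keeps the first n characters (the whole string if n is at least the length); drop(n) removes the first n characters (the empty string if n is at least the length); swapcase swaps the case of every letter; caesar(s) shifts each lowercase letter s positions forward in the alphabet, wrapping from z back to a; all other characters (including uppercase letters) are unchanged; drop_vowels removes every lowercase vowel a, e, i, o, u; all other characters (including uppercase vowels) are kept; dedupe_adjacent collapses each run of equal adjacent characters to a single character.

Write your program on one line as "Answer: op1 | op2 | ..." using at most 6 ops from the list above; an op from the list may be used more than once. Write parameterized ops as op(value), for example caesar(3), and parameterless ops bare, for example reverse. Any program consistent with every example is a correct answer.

reverse | drop(1) | caesar(11) | drop_vowels | swapcase

Check, running the answer program on each example:
  "gepwogicityh" -> "hyticigowpeg" -> "yticigowpeg" -> "jetntrzhapr" -> "jtntrzhpr" -> "JTNTRZHPR"
  "pnmdtqdsbt" -> "tbsdqtdmnp" -> "bsdqtdmnp" -> "mdobeoxya" -> "mdbxy" -> "MDBXY"
  "cmf" -> "fmc" -> "mc" -> "xn" -> "xn" -> "XN"
  "yfqpjm" -> "mjpqfy" -> "jpqfy" -> "uabqj" -> "bqj" -> "BQJ"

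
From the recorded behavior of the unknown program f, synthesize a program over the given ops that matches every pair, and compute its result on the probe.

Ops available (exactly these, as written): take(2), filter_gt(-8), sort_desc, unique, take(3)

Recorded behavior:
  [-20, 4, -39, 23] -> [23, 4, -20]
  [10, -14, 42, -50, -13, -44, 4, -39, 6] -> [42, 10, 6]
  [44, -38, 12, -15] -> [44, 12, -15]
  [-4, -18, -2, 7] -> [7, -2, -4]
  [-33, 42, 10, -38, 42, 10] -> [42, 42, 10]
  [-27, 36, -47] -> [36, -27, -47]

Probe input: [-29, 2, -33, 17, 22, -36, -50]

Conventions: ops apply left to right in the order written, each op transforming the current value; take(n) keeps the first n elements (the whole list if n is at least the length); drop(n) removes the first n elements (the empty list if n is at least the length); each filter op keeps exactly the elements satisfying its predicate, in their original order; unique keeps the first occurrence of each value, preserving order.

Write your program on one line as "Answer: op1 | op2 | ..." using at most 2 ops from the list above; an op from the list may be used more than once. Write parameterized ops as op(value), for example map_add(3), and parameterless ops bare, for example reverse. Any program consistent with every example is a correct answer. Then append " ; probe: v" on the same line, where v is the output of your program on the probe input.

sort_desc | take(3) ; probe: [22, 17, 2]

Check, running the answer program on each example:
  [-20, 4, -39, 23] -> [23, 4, -20, -39] -> [23, 4, -20]
  [10, -14, 42, -50, -13, -44, 4, -39, 6] -> [42, 10, 6, 4, -13, -14, -39, -44, -50] -> [42, 10, 6]
  [44, -38, 12, -15] -> [44, 12, -15, -38] -> [44, 12, -15]
  [-4, -18, -2, 7] -> [7, -2, -4, -18] -> [7, -2, -4]
  [-33, 42, 10, -38, 42, 10] -> [42, 42, 10, 10, -33, -38] -> [42, 42, 10]
  [-27, 36, -47] -> [36, -27, -47] -> [36, -27, -47]
  probe: [-29, 2, -33, 17, 22, -36, -50] -> [22, 17, 2, -29, -33, -36, -50] -> [22, 17, 2]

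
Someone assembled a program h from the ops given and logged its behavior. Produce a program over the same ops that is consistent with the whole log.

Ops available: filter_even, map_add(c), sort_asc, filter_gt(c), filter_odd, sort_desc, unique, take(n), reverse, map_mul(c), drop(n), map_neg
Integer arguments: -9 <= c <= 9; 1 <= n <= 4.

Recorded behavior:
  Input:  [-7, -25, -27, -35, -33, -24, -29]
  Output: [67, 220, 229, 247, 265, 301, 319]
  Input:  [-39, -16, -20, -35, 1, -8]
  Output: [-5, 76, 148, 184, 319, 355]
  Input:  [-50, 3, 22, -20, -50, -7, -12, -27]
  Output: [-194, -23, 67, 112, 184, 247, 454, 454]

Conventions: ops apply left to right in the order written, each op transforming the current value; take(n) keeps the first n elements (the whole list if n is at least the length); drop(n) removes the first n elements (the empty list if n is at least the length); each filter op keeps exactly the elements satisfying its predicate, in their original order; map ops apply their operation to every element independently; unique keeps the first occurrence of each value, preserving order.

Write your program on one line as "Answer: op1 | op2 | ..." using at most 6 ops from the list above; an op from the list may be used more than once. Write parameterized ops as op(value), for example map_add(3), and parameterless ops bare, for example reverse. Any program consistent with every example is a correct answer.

map_mul(-9) | sort_desc | map_add(8) | map_add(-4) | sort_asc

Check, running the answer program on each example:
  [-7, -25, -27, -35, -33, -24, -29] -> [63, 225, 243, 315, 297, 216, 261] -> [315, 297, 261, 243, 225, 216, 63] -> [323, 305, 269, 251, 233, 224, 71] -> [319, 301, 265, 247, 229, 220, 67] -> [67, 220, 229, 247, 265, 301, 319]
  [-39, -16, -20, -35, 1, -8] -> [351, 144, 180, 315, -9, 72] -> [351, 315, 180, 144, 72, -9] -> [359, 323, 188, 152, 80, -1] -> [355, 319, 184, 148, 76, -5] -> [-5, 76, 148, 184, 319, 355]
  [-50, 3, 22, -20, -50, -7, -12, -27] -> [450, -27, -198, 180, 450, 63, 108, 243] -> [450, 450, 243, 180, 108, 63, -27, -198] -> [458, 458, 251, 188, 116, 71, -19, -190] -> [454, 454, 247, 184, 112, 67, -23, -194] -> [-194, -23, 67, 112, 184, 247, 454, 454]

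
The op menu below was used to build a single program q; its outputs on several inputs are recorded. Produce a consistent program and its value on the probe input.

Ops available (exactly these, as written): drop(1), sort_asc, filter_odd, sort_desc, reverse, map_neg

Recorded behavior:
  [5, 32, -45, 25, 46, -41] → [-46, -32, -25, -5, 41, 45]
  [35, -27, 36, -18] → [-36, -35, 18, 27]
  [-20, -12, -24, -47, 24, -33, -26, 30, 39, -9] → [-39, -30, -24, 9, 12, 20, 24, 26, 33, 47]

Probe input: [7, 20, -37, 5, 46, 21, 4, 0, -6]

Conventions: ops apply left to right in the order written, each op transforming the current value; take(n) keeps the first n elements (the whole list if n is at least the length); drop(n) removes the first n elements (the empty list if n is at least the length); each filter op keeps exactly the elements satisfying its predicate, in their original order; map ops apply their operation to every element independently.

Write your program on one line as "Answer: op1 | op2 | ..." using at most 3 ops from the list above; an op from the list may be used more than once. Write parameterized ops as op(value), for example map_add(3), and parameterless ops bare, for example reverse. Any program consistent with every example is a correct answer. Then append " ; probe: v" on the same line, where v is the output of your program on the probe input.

map_neg | sort_desc | sort_asc ; probe: [-46, -21, -20, -7, -5, -4, 0, 6, 37]

Check, running the answer program on each example:
  [5, 32, -45, 25, 46, -41] -> [-5, -32, 45, -25, -46, 41] -> [45, 41, -5, -25, -32, -46] -> [-46, -32, -25, -5, 41, 45]
  [35, -27, 36, -18] -> [-35, 27, -36, 18] -> [27, 18, -35, -36] -> [-36, -35, 18, 27]
  [-20, -12, -24, -47, 24, -33, -26, 30, 39, -9] -> [20, 12, 24, 47, -24, 33, 26, -30, -39, 9] -> [47, 33, 26, 24, 20, 12, 9, -24, -30, -39] -> [-39, -30, -24, 9, 12, 20, 24, 26, 33, 47]
  probe: [7, 20, -37, 5, 46, 21, 4, 0, -6] -> [-7, -20, 37, -5, -46, -21, -4, 0, 6] -> [37, 6, 0, -4, -5, -7, -20, -21, -46] -> [-46, -21, -20, -7, -5, -4, 0, 6, 37]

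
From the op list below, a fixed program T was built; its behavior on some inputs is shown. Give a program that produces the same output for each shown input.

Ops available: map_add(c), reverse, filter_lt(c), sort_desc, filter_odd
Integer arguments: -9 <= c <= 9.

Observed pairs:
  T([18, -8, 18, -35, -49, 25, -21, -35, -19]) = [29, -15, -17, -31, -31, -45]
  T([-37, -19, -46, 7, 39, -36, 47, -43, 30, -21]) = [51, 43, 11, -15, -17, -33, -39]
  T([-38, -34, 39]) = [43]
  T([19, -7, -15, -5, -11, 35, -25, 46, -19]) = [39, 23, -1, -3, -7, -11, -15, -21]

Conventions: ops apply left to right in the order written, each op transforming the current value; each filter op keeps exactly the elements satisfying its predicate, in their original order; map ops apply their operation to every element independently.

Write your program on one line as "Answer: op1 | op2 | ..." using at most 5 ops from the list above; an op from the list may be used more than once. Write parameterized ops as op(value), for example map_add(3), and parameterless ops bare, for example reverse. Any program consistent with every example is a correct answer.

map_add(4) | filter_odd | reverse | sort_desc

Check, running the answer program on each example:
  [18, -8, 18, -35, -49, 25, -21, -35, -19] -> [22, -4, 22, -31, -45, 29, -17, -31, -15] -> [-31, -45, 29, -17, -31, -15] -> [-15, -31, -17, 29, -45, -31] -> [29, -15, -17, -31, -31, -45]
  [-37, -19, -46, 7, 39, -36, 47, -43, 30, -21] -> [-33, -15, -42, 11, 43, -32, 51, -39, 34, -17] -> [-33, -15, 11, 43, 51, -39, -17] -> [-17, -39, 51, 43, 11, -15, -33] -> [51, 43, 11, -15, -17, -33, -39]
  [-38, -34, 39] -> [-34, -30, 43] -> [43] -> [43] -> [43]
  [19, -7, -15, -5, -11, 35, -25, 46, -19] -> [23, -3, -11, -1, -7, 39, -21, 50, -15] -> [23, -3, -11, -1, -7, 39, -21, -15] -> [-15, -21, 39, -7, -1, -11, -3, 23] -> [39, 23, -1, -3, -7, -11, -15, -21]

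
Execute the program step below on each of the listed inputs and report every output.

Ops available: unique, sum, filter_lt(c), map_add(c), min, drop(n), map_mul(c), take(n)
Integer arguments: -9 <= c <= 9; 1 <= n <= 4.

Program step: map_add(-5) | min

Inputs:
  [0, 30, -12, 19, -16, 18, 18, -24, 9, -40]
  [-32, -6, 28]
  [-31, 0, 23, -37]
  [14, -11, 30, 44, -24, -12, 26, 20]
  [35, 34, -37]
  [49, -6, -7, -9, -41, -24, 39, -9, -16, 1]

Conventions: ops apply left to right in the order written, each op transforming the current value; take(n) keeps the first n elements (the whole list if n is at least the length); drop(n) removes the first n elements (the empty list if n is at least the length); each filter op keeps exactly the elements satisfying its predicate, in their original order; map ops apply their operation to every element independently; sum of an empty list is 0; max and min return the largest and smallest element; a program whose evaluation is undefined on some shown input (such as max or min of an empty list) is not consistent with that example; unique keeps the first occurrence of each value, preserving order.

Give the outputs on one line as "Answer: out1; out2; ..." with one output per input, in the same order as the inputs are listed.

-45; -37; -42; -29; -42; -46

Execution, op by op:
  [0, 30, -12, 19, -16, 18, 18, -24, 9, -40] -> [-5, 25, -17, 14, -21, 13, 13, -29, 4, -45] -> -45
  [-32, -6, 28] -> [-37, -11, 23] -> -37
  [-31, 0, 23, -37] -> [-36, -5, 18, -42] -> -42
  [14, -11, 30, 44, -24, -12, 26, 20] -> [9, -16, 25, 39, -29, -17, 21, 15] -> -29
  [35, 34, -37] -> [30, 29, -42] -> -42
  [49, -6, -7, -9, -41, -24, 39, -9, -16, 1] -> [44, -11, -12, -14, -46, -29, 34, -14, -21, -4] -> -46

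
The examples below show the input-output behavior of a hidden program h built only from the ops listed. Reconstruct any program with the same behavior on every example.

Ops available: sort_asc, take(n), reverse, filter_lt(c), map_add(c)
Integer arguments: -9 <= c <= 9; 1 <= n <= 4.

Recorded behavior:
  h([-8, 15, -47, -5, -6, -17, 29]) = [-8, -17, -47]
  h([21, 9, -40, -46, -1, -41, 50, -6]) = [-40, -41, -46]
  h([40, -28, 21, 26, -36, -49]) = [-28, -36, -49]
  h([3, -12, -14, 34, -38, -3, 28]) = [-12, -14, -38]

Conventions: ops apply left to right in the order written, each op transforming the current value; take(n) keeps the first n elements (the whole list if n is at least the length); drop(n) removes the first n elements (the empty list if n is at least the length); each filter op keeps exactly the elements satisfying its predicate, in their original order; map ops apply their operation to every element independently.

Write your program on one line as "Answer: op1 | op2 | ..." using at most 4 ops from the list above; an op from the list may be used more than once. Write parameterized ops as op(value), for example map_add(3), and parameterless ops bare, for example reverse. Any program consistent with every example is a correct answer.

sort_asc | reverse | filter_lt(-6)

Check, running the answer program on each example:
  [-8, 15, -47, -5, -6, -17, 29] -> [-47, -17, -8, -6, -5, 15, 29] -> [29, 15, -5, -6, -8, -17, -47] -> [-8, -17, -47]
  [21, 9, -40, -46, -1, -41, 50, -6] -> [-46, -41, -40, -6, -1, 9, 21, 50] -> [50, 21, 9, -1, -6, -40, -41, -46] -> [-40, -41, -46]
  [40, -28, 21, 26, -36, -49] -> [-49, -36, -28, 21, 26, 40] -> [40, 26, 21, -28, -36, -49] -> [-28, -36, -49]
  [3, -12, -14, 34, -38, -3, 28] -> [-38, -14, -12, -3, 3, 28, 34] -> [34, 28, 3, -3, -12, -14, -38] -> [-12, -14, -38]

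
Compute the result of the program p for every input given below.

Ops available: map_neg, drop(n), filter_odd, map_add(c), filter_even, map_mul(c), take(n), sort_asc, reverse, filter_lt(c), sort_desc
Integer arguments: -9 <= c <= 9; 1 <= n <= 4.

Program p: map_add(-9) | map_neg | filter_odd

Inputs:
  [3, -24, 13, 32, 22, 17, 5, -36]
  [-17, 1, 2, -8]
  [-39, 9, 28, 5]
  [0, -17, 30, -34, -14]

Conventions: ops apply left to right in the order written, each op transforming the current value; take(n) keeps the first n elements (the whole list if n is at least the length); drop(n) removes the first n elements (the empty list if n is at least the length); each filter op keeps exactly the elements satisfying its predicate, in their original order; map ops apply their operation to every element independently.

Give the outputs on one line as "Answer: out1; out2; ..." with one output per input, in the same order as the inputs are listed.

Execution, op by op:
  [3, -24, 13, 32, 22, 17, 5, -36] -> [-6, -33, 4, 23, 13, 8, -4, -45] -> [6, 33, -4, -23, -13, -8, 4, 45] -> [33, -23, -13, 45]
  [-17, 1, 2, -8] -> [-26, -8, -7, -17] -> [26, 8, 7, 17] -> [7, 17]
  [-39, 9, 28, 5] -> [-48, 0, 19, -4] -> [48, 0, -19, 4] -> [-19]
  [0, -17, 30, -34, -14] -> [-9, -26, 21, -43, -23] -> [9, 26, -21, 43, 23] -> [9, -21, 43, 23]

[33, -23, -13, 45]; [7, 17]; [-19]; [9, -21, 43, 23]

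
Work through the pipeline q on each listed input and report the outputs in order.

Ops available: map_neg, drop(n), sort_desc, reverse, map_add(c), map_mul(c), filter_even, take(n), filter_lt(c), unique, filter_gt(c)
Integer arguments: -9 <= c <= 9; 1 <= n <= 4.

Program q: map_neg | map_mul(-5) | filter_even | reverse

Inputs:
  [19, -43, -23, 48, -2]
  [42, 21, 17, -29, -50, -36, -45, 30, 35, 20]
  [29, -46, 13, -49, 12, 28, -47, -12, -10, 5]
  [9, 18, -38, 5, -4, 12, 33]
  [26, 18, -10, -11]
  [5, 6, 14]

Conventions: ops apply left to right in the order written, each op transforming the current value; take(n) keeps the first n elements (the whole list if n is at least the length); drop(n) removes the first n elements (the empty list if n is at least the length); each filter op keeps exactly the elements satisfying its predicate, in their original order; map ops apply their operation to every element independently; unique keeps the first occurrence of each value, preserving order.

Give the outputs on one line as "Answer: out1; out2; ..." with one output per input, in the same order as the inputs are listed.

[-10, 240]; [100, 150, -180, -250, 210]; [-50, -60, 140, 60, -230]; [60, -20, -190, 90]; [-50, 90, 130]; [70, 30]

Execution, op by op:
  [19, -43, -23, 48, -2] -> [-19, 43, 23, -48, 2] -> [95, -215, -115, 240, -10] -> [240, -10] -> [-10, 240]
  [42, 21, 17, -29, -50, -36, -45, 30, 35, 20] -> [-42, -21, -17, 29, 50, 36, 45, -30, -35, -20] -> [210, 105, 85, -145, -250, -180, -225, 150, 175, 100] -> [210, -250, -180, 150, 100] -> [100, 150, -180, -250, 210]
  [29, -46, 13, -49, 12, 28, -47, -12, -10, 5] -> [-29, 46, -13, 49, -12, -28, 47, 12, 10, -5] -> [145, -230, 65, -245, 60, 140, -235, -60, -50, 25] -> [-230, 60, 140, -60, -50] -> [-50, -60, 140, 60, -230]
  [9, 18, -38, 5, -4, 12, 33] -> [-9, -18, 38, -5, 4, -12, -33] -> [45, 90, -190, 25, -20, 60, 165] -> [90, -190, -20, 60] -> [60, -20, -190, 90]
  [26, 18, -10, -11] -> [-26, -18, 10, 11] -> [130, 90, -50, -55] -> [130, 90, -50] -> [-50, 90, 130]
  [5, 6, 14] -> [-5, -6, -14] -> [25, 30, 70] -> [30, 70] -> [70, 30]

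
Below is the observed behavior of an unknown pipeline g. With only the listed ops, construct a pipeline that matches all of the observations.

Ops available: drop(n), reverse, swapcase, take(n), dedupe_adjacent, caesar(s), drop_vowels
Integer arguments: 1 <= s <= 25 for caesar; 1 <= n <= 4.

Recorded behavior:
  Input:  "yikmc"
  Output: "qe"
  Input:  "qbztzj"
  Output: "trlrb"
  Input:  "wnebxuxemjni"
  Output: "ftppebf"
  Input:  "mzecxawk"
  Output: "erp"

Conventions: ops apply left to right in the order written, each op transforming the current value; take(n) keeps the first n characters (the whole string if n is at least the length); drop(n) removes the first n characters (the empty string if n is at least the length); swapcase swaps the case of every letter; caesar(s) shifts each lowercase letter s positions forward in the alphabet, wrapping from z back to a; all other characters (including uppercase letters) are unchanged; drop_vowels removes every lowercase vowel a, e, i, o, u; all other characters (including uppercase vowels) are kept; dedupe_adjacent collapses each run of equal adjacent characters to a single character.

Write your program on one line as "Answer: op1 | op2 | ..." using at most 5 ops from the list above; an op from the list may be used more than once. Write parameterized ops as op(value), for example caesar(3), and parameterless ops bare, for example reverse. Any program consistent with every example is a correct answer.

drop_vowels | caesar(2) | caesar(22) | drop_vowels | caesar(20)

Check, running the answer program on each example:
  "yikmc" -> "ykmc" -> "amoe" -> "wika" -> "wk" -> "qe"
  "qbztzj" -> "qbztzj" -> "sdbvbl" -> "ozxrxh" -> "zxrxh" -> "trlrb"
  "wnebxuxemjni" -> "wnbxxmjn" -> "ypdzzolp" -> "ulzvvkhl" -> "lzvvkhl" -> "ftppebf"
  "mzecxawk" -> "mzcxwk" -> "obezym" -> "kxavui" -> "kxv" -> "erp"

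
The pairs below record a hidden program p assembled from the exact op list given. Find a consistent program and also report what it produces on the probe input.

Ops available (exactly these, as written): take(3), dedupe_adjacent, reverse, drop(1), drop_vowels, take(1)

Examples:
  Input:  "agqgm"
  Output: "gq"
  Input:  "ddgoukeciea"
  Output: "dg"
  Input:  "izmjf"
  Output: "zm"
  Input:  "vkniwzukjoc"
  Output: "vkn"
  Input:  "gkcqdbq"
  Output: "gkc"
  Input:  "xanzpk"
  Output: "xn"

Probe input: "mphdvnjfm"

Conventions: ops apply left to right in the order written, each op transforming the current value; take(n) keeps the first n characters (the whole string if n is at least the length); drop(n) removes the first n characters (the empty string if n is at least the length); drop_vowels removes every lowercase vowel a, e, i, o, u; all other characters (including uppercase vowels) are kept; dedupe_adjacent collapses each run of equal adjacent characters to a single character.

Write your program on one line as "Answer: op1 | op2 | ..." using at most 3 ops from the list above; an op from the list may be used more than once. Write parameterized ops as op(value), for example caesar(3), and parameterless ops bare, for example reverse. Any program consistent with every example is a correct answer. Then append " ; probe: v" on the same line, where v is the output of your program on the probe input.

take(3) | drop_vowels | dedupe_adjacent ; probe: "mph"

Check, running the answer program on each example:
  "agqgm" -> "agq" -> "gq" -> "gq"
  "ddgoukeciea" -> "ddg" -> "ddg" -> "dg"
  "izmjf" -> "izm" -> "zm" -> "zm"
  "vkniwzukjoc" -> "vkn" -> "vkn" -> "vkn"
  "gkcqdbq" -> "gkc" -> "gkc" -> "gkc"
  "xanzpk" -> "xan" -> "xn" -> "xn"
  probe: "mphdvnjfm" -> "mph" -> "mph" -> "mph"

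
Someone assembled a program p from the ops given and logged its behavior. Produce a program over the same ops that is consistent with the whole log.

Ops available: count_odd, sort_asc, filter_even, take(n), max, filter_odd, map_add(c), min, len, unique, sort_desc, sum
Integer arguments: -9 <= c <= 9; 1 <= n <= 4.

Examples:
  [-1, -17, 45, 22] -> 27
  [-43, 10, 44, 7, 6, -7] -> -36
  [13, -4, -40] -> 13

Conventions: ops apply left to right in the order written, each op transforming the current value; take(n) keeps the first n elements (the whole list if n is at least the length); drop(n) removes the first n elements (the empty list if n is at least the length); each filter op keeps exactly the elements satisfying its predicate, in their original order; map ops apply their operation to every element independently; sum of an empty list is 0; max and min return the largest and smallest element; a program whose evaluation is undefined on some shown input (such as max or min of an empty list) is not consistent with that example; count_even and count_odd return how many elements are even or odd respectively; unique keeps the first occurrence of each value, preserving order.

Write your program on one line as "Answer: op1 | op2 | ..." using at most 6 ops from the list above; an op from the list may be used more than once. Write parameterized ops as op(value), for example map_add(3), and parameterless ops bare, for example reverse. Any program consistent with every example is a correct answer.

take(4) | filter_odd | sort_asc | sort_desc | sum

Check, running the answer program on each example:
  [-1, -17, 45, 22] -> [-1, -17, 45, 22] -> [-1, -17, 45] -> [-17, -1, 45] -> [45, -1, -17] -> 27
  [-43, 10, 44, 7, 6, -7] -> [-43, 10, 44, 7] -> [-43, 7] -> [-43, 7] -> [7, -43] -> -36
  [13, -4, -40] -> [13, -4, -40] -> [13] -> [13] -> [13] -> 13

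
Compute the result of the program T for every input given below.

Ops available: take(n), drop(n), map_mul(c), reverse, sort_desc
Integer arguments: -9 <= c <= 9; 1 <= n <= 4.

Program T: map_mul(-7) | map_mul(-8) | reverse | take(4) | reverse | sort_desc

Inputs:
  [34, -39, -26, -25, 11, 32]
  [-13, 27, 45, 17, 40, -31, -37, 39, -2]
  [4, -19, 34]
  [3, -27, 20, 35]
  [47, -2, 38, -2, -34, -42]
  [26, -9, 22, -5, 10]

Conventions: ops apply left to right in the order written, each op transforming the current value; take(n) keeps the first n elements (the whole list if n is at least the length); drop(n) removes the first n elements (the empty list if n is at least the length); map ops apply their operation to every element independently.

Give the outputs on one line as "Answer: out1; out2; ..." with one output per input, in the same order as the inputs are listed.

[1792, 616, -1400, -1456]; [2184, -112, -1736, -2072]; [1904, 224, -1064]; [1960, 1120, 168, -1512]; [2128, -112, -1904, -2352]; [1232, 560, -280, -504]

Execution, op by op:
  [34, -39, -26, -25, 11, 32] -> [-238, 273, 182, 175, -77, -224] -> [1904, -2184, -1456, -1400, 616, 1792] -> [1792, 616, -1400, -1456, -2184, 1904] -> [1792, 616, -1400, -1456] -> [-1456, -1400, 616, 1792] -> [1792, 616, -1400, -1456]
  [-13, 27, 45, 17, 40, -31, -37, 39, -2] -> [91, -189, -315, -119, -280, 217, 259, -273, 14] -> [-728, 1512, 2520, 952, 2240, -1736, -2072, 2184, -112] -> [-112, 2184, -2072, -1736, 2240, 952, 2520, 1512, -728] -> [-112, 2184, -2072, -1736] -> [-1736, -2072, 2184, -112] -> [2184, -112, -1736, -2072]
  [4, -19, 34] -> [-28, 133, -238] -> [224, -1064, 1904] -> [1904, -1064, 224] -> [1904, -1064, 224] -> [224, -1064, 1904] -> [1904, 224, -1064]
  [3, -27, 20, 35] -> [-21, 189, -140, -245] -> [168, -1512, 1120, 1960] -> [1960, 1120, -1512, 168] -> [1960, 1120, -1512, 168] -> [168, -1512, 1120, 1960] -> [1960, 1120, 168, -1512]
  [47, -2, 38, -2, -34, -42] -> [-329, 14, -266, 14, 238, 294] -> [2632, -112, 2128, -112, -1904, -2352] -> [-2352, -1904, -112, 2128, -112, 2632] -> [-2352, -1904, -112, 2128] -> [2128, -112, -1904, -2352] -> [2128, -112, -1904, -2352]
  [26, -9, 22, -5, 10] -> [-182, 63, -154, 35, -70] -> [1456, -504, 1232, -280, 560] -> [560, -280, 1232, -504, 1456] -> [560, -280, 1232, -504] -> [-504, 1232, -280, 560] -> [1232, 560, -280, -504]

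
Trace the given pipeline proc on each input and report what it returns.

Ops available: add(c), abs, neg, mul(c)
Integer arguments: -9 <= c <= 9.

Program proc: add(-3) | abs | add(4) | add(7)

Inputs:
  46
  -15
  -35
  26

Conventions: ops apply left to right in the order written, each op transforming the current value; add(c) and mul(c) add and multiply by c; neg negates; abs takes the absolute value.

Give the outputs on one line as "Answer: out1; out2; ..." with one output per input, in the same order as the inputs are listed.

Execution, op by op:
  46 -> 43 -> 43 -> 47 -> 54
  -15 -> -18 -> 18 -> 22 -> 29
  -35 -> -38 -> 38 -> 42 -> 49
  26 -> 23 -> 23 -> 27 -> 34

54; 29; 49; 34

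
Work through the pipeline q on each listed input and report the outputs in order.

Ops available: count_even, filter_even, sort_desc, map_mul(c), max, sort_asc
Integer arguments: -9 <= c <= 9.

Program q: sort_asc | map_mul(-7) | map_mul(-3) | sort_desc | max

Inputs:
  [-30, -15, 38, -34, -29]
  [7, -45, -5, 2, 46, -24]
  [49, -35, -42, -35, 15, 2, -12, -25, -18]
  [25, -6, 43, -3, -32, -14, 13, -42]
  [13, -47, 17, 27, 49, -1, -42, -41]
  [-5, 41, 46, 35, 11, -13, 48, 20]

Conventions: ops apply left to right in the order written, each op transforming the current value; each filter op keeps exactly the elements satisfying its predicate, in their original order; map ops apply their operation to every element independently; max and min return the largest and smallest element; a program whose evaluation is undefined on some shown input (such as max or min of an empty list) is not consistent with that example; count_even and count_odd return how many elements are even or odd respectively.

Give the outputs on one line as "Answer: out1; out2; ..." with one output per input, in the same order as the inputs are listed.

Execution, op by op:
  [-30, -15, 38, -34, -29] -> [-34, -30, -29, -15, 38] -> [238, 210, 203, 105, -266] -> [-714, -630, -609, -315, 798] -> [798, -315, -609, -630, -714] -> 798
  [7, -45, -5, 2, 46, -24] -> [-45, -24, -5, 2, 7, 46] -> [315, 168, 35, -14, -49, -322] -> [-945, -504, -105, 42, 147, 966] -> [966, 147, 42, -105, -504, -945] -> 966
  [49, -35, -42, -35, 15, 2, -12, -25, -18] -> [-42, -35, -35, -25, -18, -12, 2, 15, 49] -> [294, 245, 245, 175, 126, 84, -14, -105, -343] -> [-882, -735, -735, -525, -378, -252, 42, 315, 1029] -> [1029, 315, 42, -252, -378, -525, -735, -735, -882] -> 1029
  [25, -6, 43, -3, -32, -14, 13, -42] -> [-42, -32, -14, -6, -3, 13, 25, 43] -> [294, 224, 98, 42, 21, -91, -175, -301] -> [-882, -672, -294, -126, -63, 273, 525, 903] -> [903, 525, 273, -63, -126, -294, -672, -882] -> 903
  [13, -47, 17, 27, 49, -1, -42, -41] -> [-47, -42, -41, -1, 13, 17, 27, 49] -> [329, 294, 287, 7, -91, -119, -189, -343] -> [-987, -882, -861, -21, 273, 357, 567, 1029] -> [1029, 567, 357, 273, -21, -861, -882, -987] -> 1029
  [-5, 41, 46, 35, 11, -13, 48, 20] -> [-13, -5, 11, 20, 35, 41, 46, 48] -> [91, 35, -77, -140, -245, -287, -322, -336] -> [-273, -105, 231, 420, 735, 861, 966, 1008] -> [1008, 966, 861, 735, 420, 231, -105, -273] -> 1008

798; 966; 1029; 903; 1029; 1008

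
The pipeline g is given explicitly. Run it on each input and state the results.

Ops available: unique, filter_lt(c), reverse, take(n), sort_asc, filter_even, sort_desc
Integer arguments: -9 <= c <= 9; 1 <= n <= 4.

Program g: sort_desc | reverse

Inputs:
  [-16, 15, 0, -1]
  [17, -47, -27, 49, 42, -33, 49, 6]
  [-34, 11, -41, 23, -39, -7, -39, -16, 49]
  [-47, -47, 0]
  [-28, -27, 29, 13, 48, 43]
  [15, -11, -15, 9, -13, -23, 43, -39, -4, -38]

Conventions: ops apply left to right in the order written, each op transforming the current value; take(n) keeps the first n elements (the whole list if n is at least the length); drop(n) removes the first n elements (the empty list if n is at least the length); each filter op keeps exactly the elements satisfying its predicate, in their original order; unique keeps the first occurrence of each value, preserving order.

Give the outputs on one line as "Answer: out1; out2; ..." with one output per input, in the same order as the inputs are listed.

Execution, op by op:
  [-16, 15, 0, -1] -> [15, 0, -1, -16] -> [-16, -1, 0, 15]
  [17, -47, -27, 49, 42, -33, 49, 6] -> [49, 49, 42, 17, 6, -27, -33, -47] -> [-47, -33, -27, 6, 17, 42, 49, 49]
  [-34, 11, -41, 23, -39, -7, -39, -16, 49] -> [49, 23, 11, -7, -16, -34, -39, -39, -41] -> [-41, -39, -39, -34, -16, -7, 11, 23, 49]
  [-47, -47, 0] -> [0, -47, -47] -> [-47, -47, 0]
  [-28, -27, 29, 13, 48, 43] -> [48, 43, 29, 13, -27, -28] -> [-28, -27, 13, 29, 43, 48]
  [15, -11, -15, 9, -13, -23, 43, -39, -4, -38] -> [43, 15, 9, -4, -11, -13, -15, -23, -38, -39] -> [-39, -38, -23, -15, -13, -11, -4, 9, 15, 43]

[-16, -1, 0, 15]; [-47, -33, -27, 6, 17, 42, 49, 49]; [-41, -39, -39, -34, -16, -7, 11, 23, 49]; [-47, -47, 0]; [-28, -27, 13, 29, 43, 48]; [-39, -38, -23, -15, -13, -11, -4, 9, 15, 43]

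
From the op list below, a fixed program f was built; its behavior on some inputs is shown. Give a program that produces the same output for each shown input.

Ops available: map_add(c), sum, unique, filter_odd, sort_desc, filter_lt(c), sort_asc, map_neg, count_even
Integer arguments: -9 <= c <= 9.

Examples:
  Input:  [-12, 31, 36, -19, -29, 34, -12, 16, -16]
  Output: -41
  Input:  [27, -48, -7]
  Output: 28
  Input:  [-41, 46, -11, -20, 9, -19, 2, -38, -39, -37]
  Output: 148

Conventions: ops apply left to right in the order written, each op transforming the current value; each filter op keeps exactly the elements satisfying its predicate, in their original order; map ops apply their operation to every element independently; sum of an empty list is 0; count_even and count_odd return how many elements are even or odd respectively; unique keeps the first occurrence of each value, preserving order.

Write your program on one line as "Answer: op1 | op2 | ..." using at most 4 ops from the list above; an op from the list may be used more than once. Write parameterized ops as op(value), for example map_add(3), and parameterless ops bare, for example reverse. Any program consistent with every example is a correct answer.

unique | map_neg | sum

Check, running the answer program on each example:
  [-12, 31, 36, -19, -29, 34, -12, 16, -16] -> [-12, 31, 36, -19, -29, 34, 16, -16] -> [12, -31, -36, 19, 29, -34, -16, 16] -> -41
  [27, -48, -7] -> [27, -48, -7] -> [-27, 48, 7] -> 28
  [-41, 46, -11, -20, 9, -19, 2, -38, -39, -37] -> [-41, 46, -11, -20, 9, -19, 2, -38, -39, -37] -> [41, -46, 11, 20, -9, 19, -2, 38, 39, 37] -> 148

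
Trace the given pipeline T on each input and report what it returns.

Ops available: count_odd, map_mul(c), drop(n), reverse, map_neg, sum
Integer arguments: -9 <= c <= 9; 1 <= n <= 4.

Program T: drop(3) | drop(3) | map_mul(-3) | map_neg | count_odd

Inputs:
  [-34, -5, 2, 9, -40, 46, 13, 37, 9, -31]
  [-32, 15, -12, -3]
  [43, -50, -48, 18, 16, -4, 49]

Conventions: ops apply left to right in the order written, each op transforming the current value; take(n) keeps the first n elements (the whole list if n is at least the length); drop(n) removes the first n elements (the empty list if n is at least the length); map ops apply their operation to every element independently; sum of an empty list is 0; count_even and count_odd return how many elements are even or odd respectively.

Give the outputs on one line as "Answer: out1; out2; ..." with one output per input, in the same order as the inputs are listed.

4; 0; 1

Execution, op by op:
  [-34, -5, 2, 9, -40, 46, 13, 37, 9, -31] -> [9, -40, 46, 13, 37, 9, -31] -> [13, 37, 9, -31] -> [-39, -111, -27, 93] -> [39, 111, 27, -93] -> 4
  [-32, 15, -12, -3] -> [-3] -> [] -> [] -> [] -> 0
  [43, -50, -48, 18, 16, -4, 49] -> [18, 16, -4, 49] -> [49] -> [-147] -> [147] -> 1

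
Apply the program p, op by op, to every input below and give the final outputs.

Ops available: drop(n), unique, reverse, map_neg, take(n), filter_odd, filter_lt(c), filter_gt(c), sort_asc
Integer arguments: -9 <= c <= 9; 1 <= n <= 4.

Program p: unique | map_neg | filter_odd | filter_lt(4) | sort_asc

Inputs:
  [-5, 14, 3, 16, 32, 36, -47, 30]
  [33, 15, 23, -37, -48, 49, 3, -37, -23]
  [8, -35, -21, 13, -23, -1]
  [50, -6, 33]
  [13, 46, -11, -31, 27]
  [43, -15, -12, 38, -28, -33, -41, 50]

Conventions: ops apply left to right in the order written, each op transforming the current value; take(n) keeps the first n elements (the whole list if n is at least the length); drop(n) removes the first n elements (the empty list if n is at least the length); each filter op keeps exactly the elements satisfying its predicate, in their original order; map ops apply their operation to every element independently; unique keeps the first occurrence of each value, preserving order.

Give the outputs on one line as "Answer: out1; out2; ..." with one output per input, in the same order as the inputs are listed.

Execution, op by op:
  [-5, 14, 3, 16, 32, 36, -47, 30] -> [-5, 14, 3, 16, 32, 36, -47, 30] -> [5, -14, -3, -16, -32, -36, 47, -30] -> [5, -3, 47] -> [-3] -> [-3]
  [33, 15, 23, -37, -48, 49, 3, -37, -23] -> [33, 15, 23, -37, -48, 49, 3, -23] -> [-33, -15, -23, 37, 48, -49, -3, 23] -> [-33, -15, -23, 37, -49, -3, 23] -> [-33, -15, -23, -49, -3] -> [-49, -33, -23, -15, -3]
  [8, -35, -21, 13, -23, -1] -> [8, -35, -21, 13, -23, -1] -> [-8, 35, 21, -13, 23, 1] -> [35, 21, -13, 23, 1] -> [-13, 1] -> [-13, 1]
  [50, -6, 33] -> [50, -6, 33] -> [-50, 6, -33] -> [-33] -> [-33] -> [-33]
  [13, 46, -11, -31, 27] -> [13, 46, -11, -31, 27] -> [-13, -46, 11, 31, -27] -> [-13, 11, 31, -27] -> [-13, -27] -> [-27, -13]
  [43, -15, -12, 38, -28, -33, -41, 50] -> [43, -15, -12, 38, -28, -33, -41, 50] -> [-43, 15, 12, -38, 28, 33, 41, -50] -> [-43, 15, 33, 41] -> [-43] -> [-43]

[-3]; [-49, -33, -23, -15, -3]; [-13, 1]; [-33]; [-27, -13]; [-43]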